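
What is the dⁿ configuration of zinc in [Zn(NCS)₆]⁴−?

Ligand charges: each isothiocyanate is −1. With an overall charge of −4 the zinc centre must be in the +2 oxidation state.
Zn sits in group 12, so the d-electron count is 12 − 2 = 10.

d10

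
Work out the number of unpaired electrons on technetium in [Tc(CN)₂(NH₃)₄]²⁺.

3 unpaired electrons

Ligand charges: each cyanide is −1; ammonia is neutral. With an overall charge of +2 the technetium centre must be in the +4 oxidation state.
Tc sits in group 7, so the d-electron count is 7 − 4 = 3.
In an octahedral field the d³ configuration is t₂g³e_g⁰ (only one arrangement possible), giving 3 unpaired electrons.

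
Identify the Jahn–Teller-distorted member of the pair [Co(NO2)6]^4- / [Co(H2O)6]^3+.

[Co(NO2)6]^4-: Ligand charges: each nitro (N-bound nitrite) is −1. With an overall charge of −4 the cobalt centre must be in the +2 oxidation state. Cobalt is a group-9 element; Co(II) is therefore d⁷. Nitro (N-bound nitrite) is a strong-field ligand (high in the spectrochemical series) for a first-row metal, so the complex is low-spin. The t₂g⁶e_g¹ (low-spin) configuration has an unevenly filled e_g set; the Jahn–Teller theorem predicts a tetragonal distortion (typically axial elongation) to lift the degeneracy.
[Co(H2O)6]^3+: Ligand charges: water is neutral. With an overall charge of +3 the cobalt centre must be in the +3 oxidation state. Co sits in group 9, so the d-electron count is 9 − 3 = 6. Co(III) has an exceptionally large octahedral splitting and is low-spin with essentially every ligand except fluoride. The d⁶ configuration leaves the e_g set evenly filled (or empty) — no strong Jahn–Teller driving force.

[Co(NO2)6]^4-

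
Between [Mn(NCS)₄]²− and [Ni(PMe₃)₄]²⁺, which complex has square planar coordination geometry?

For [Mn(NCS)₄]²−: Ligand charges: each isothiocyanate is −1. With an overall charge of −2 the manganese centre must be in the +2 oxidation state. Manganese is a group-7 element; Mn(II) is therefore d⁵. A high-spin d⁵ ion has zero CFSE in either geometry, so four ligands adopt the sterically favoured tetrahedral geometry. → tetrahedral.
For [Ni(PMe₃)₄]²⁺: Summing ligand charges against the +2 overall charge gives an oxidation state of +2 for nickel. Nickel is a group-10 element; Ni(II) is therefore d⁸. Trimethylphosphine is a strong-field ligand (high in the spectrochemical series). A 3d d⁸ ion with strong-field ligands gains enough CFSE to favour square planar over tetrahedral. → square planar.

[Ni(PMe₃)₄]²⁺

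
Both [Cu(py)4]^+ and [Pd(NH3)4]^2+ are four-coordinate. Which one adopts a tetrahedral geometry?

[Cu(py)4]^+

For [Cu(py)4]^+: Summing ligand charges against the +1 overall charge gives an oxidation state of +1 for copper. Copper is a group-11 element; Cu(I) is therefore d¹⁰. A d¹⁰ ion has no crystal-field stabilisation preference between square planar and tetrahedral, so four ligands adopt the sterically favoured tetrahedral geometry. → tetrahedral.
For [Pd(NH3)4]^2+: Ligand charges: ammonia is neutral. With an overall charge of +2 the palladium centre must be in the +2 oxidation state. Pd sits in group 10, so the d-electron count is 10 − 2 = 8. A 4d d⁸ ion has a large crystal-field splitting; square planar leaves the high-energy d_{x²−y²} orbital empty and maximises CFSE. → square planar.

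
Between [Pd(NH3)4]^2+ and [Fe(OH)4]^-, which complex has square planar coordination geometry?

For [Pd(NH3)4]^2+: Ammonia is neutral; balancing the +2 overall charge requires Pd(II). Pd sits in group 10, so the d-electron count is 10 − 2 = 8. A 4d d⁸ ion has a large crystal-field splitting; square planar leaves the high-energy d_{x²−y²} orbital empty and maximises CFSE. → square planar.
For [Fe(OH)4]^-: Ligand charges: each hydroxide is −1. With an overall charge of −1 the iron centre must be in the +3 oxidation state. Iron is a group-8 element; Fe(III) is therefore d⁵. A high-spin d⁵ ion has zero CFSE in either geometry, so four ligands adopt the sterically favoured tetrahedral geometry. → tetrahedral.

[Pd(NH3)4]^2+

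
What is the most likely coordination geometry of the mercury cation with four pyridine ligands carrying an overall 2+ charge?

Pyridine is neutral; balancing the +2 overall charge requires Hg(II).
Hg sits in group 12, so the d-electron count is 12 − 2 = 10.
With 4 monodentate ligands the coordination number is 4.
A d¹⁰ ion has no crystal-field stabilisation preference between square planar and tetrahedral, so four ligands adopt the sterically favoured tetrahedral geometry.

tetrahedral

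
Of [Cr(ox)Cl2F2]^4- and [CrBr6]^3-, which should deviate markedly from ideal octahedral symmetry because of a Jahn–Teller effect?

[Cr(ox)Cl2F2]^4-: Ligand charges: each oxalate is −2; each chloride is −1; each fluoride is −1. With an overall charge of −4 the chromium centre must be in the +2 oxidation state. Cr sits in group 6, so the d-electron count is 6 − 2 = 4. Chloride, fluoride, and oxalate are weak-field ligands for a first-row metal, so the complex is high-spin. The t₂g³e_g¹ (high-spin) configuration has an unevenly filled e_g set; the Jahn–Teller theorem predicts a tetragonal distortion (typically axial elongation) to lift the degeneracy.
[CrBr6]^3-: Ligand charges: each bromide is −1. With an overall charge of −3 the chromium centre must be in the +3 oxidation state. Group 6 minus oxidation state 3 gives a d³ configuration. The d³ configuration leaves the e_g set evenly filled (or empty) — no strong Jahn–Teller driving force.

[Cr(ox)Cl2F2]^4-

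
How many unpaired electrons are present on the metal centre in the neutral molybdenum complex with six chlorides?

Each chloride is −1; balancing the 0 overall charge requires Mo(VI).
Mo sits in group 6, so the d-electron count is 6 − 6 = 0.
In an octahedral field the d⁰ configuration is t₂g⁰e_g⁰, giving 0 unpaired electrons.

0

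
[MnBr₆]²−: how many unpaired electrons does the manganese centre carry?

3 unpaired electrons

Ligand charges: each bromide is −1. With an overall charge of −2 the manganese centre must be in the +4 oxidation state.
Group 7 minus oxidation state 4 gives a d³ configuration.
In an octahedral field the d³ configuration is t₂g³e_g⁰ (only one arrangement possible), giving 3 unpaired electrons.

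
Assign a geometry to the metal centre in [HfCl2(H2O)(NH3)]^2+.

Summing ligand charges against the +2 overall charge gives an oxidation state of +4 for hafnium.
Hafnium is a group-4 element; Hf(IV) is therefore d⁰.
With 4 monodentate ligands the coordination number is 4.
A d⁰ ion has no crystal-field stabilisation preference between square planar and tetrahedral, so four ligands adopt the sterically favoured tetrahedral geometry.

tetrahedral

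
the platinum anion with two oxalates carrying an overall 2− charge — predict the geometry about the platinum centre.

square planar

Summing ligand charges against the −2 overall charge gives an oxidation state of +2 for platinum.
Platinum is a group-10 element; Pt(II) is therefore d⁸.
Counting donor atoms: 2×oxalate (bidentate) → 4 donors. Coordination number = 4.
A 5d d⁸ ion has a large crystal-field splitting; square planar leaves the high-energy d_{x²−y²} orbital empty and maximises CFSE.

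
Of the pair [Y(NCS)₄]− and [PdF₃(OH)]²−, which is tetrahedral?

For [Y(NCS)₄]−: Ligand charges: each isothiocyanate is −1. With an overall charge of −1 the yttrium centre must be in the +3 oxidation state. Yttrium is a group-3 element; Y(III) is therefore d⁰. A d⁰ ion has no crystal-field stabilisation preference between square planar and tetrahedral, so four ligands adopt the sterically favoured tetrahedral geometry. → tetrahedral.
For [PdF₃(OH)]²−: Ligand charges: each fluoride is −1; each hydroxide is −1. With an overall charge of −2 the palladium centre must be in the +2 oxidation state. Pd sits in group 10, so the d-electron count is 10 − 2 = 8. A 4d d⁸ ion has a large crystal-field splitting; square planar leaves the high-energy d_{x²−y²} orbital empty and maximises CFSE. → square planar.

[Y(NCS)₄]−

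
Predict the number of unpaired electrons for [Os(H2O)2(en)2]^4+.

Water is neutral; ethylenediamine is neutral; balancing the +4 overall charge requires Os(IV).
Osmium is a group-8 element; Os(IV) is therefore d⁴.
Counting donor atoms: 2×water (monodentate) → 2 donors; 2×ethylenediamine (bidentate) → 4 donors. Coordination number = 6.
The spin state decides the count: a 5d ion has a large Δₒ and is invariably low-spin.
An octahedral low-spin d⁴ ion is t₂g⁴e_g⁰, giving 2 unpaired electrons.

2 unpaired electrons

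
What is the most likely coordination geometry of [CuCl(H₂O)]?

Summing ligand charges against the 0 overall charge gives an oxidation state of +1 for copper.
Cu sits in group 11, so the d-electron count is 11 − 1 = 10.
Coordination number: 2.
A d¹⁰ ion with only two ligands adopts a linear arrangement (sp hybridisation; no CFSE preference).

linear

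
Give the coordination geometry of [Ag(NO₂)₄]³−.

Each nitro (N-bound nitrite) is −1; balancing the −3 overall charge requires Ag(I).
Ag sits in group 11, so the d-electron count is 11 − 1 = 10.
Coordination number: 4.
A d¹⁰ ion has no crystal-field stabilisation preference between square planar and tetrahedral, so four ligands adopt the sterically favoured tetrahedral geometry.

tetrahedral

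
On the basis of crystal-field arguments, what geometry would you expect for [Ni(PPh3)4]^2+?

square planar

Triphenylphosphine is neutral; balancing the +2 overall charge requires Ni(II).
Group 10 minus oxidation state 2 gives a d⁸ configuration.
Coordination number: 4.
Triphenylphosphine is a strong-field ligand (high in the spectrochemical series).
A 3d d⁸ ion with strong-field ligands gains enough CFSE to favour square planar over tetrahedral.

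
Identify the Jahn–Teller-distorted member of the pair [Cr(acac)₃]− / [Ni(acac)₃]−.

[Cr(acac)₃]−

[Cr(acac)₃]−: Ligand charges: each acetylacetonate is −1. With an overall charge of −1 the chromium centre must be in the +2 oxidation state. Cr sits in group 6, so the d-electron count is 6 − 2 = 4. Acetylacetonate is a weak-field ligand for a first-row metal, so the complex is high-spin. The t₂g³e_g¹ (high-spin) configuration has an unevenly filled e_g set; the Jahn–Teller theorem predicts a tetragonal distortion (typically axial elongation) to lift the degeneracy.
[Ni(acac)₃]−: Each acetylacetonate is −1; balancing the −1 overall charge requires Ni(II). Group 10 minus oxidation state 2 gives a d⁸ configuration. The d⁸ configuration leaves the e_g set evenly filled (or empty) — no strong Jahn–Teller driving force.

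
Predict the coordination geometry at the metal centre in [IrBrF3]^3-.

square planar

Each bromide is −1; each fluoride is −1; balancing the −3 overall charge requires Ir(I).
Group 9 minus oxidation state 1 gives a d⁸ configuration.
With 4 monodentate ligands the coordination number is 4.
A 5d d⁸ ion has a large crystal-field splitting; square planar leaves the high-energy d_{x²−y²} orbital empty and maximises CFSE.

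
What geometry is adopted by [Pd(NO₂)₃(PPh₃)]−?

Each nitro (N-bound nitrite) is −1; triphenylphosphine is neutral; balancing the −1 overall charge requires Pd(II).
Palladium is a group-10 element; Pd(II) is therefore d⁸.
With 4 monodentate ligands the coordination number is 4.
A 4d d⁸ ion has a large crystal-field splitting; square planar leaves the high-energy d_{x²−y²} orbital empty and maximises CFSE.

square planar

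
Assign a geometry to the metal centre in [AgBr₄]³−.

tetrahedral

Each bromide is −1; balancing the −3 overall charge requires Ag(I).
Silver is a group-11 element; Ag(I) is therefore d¹⁰.
With 4 monodentate ligands the coordination number is 4.
A d¹⁰ ion has no crystal-field stabilisation preference between square planar and tetrahedral, so four ligands adopt the sterically favoured tetrahedral geometry.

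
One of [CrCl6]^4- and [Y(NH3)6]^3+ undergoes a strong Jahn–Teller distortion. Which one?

[CrCl6]^4-: Each chloride is −1; balancing the −4 overall charge requires Cr(II). Group 6 minus oxidation state 2 gives a d⁴ configuration. Chloride is a weak-field ligand for a first-row metal, so the complex is high-spin. The t₂g³e_g¹ (high-spin) configuration has an unevenly filled e_g set; the Jahn–Teller theorem predicts a tetragonal distortion (typically axial elongation) to lift the degeneracy.
[Y(NH3)6]^3+: Ammonia is neutral; balancing the +3 overall charge requires Y(III). Yttrium is a group-3 element; Y(III) is therefore d⁰. The d⁰ configuration leaves the e_g set evenly filled (or empty) — no strong Jahn–Teller driving force.

[CrCl6]^4-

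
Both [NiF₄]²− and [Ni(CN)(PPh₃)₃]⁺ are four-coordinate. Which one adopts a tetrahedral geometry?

For [NiF₄]²−: Summing ligand charges against the −2 overall charge gives an oxidation state of +2 for nickel. Group 10 minus oxidation state 2 gives a d⁸ configuration. Fluoride is a weak-field ligand. With weak-field ligands the CFSE gain from square planar is small, so a 3d d⁸ ion takes the sterically preferred tetrahedral geometry. → tetrahedral.
For [Ni(CN)(PPh₃)₃]⁺: Summing ligand charges against the +1 overall charge gives an oxidation state of +2 for nickel. Ni sits in group 10, so the d-electron count is 10 − 2 = 8. Cyanide and triphenylphosphine are strong-field ligands (high in the spectrochemical series). A 3d d⁸ ion with strong-field ligands gains enough CFSE to favour square planar over tetrahedral. → square planar.

[NiF₄]²−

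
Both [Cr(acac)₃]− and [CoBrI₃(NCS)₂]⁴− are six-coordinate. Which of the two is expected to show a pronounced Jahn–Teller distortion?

[Cr(acac)₃]−

[Cr(acac)₃]−: Ligand charges: each acetylacetonate is −1. With an overall charge of −1 the chromium centre must be in the +2 oxidation state. Group 6 minus oxidation state 2 gives a d⁴ configuration. Acetylacetonate is a weak-field ligand for a first-row metal, so the complex is high-spin. The t₂g³e_g¹ (high-spin) configuration has an unevenly filled e_g set; the Jahn–Teller theorem predicts a tetragonal distortion (typically axial elongation) to lift the degeneracy.
[CoBrI₃(NCS)₂]⁴−: Each bromide is −1; each iodide is −1; each isothiocyanate is −1; balancing the −4 overall charge requires Co(II). Co sits in group 9, so the d-electron count is 9 − 2 = 7. Bromide, iodide, and isothiocyanate are weak-field ligands for a first-row metal, so the complex is high-spin. The d⁷ configuration leaves the e_g set evenly filled (or empty) — no strong Jahn–Teller driving force.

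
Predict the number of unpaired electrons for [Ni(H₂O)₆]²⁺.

2

Summing ligand charges against the +2 overall charge gives an oxidation state of +2 for nickel.
Group 10 minus oxidation state 2 gives a d⁸ configuration.
In an octahedral field the d⁸ configuration is t₂g⁶e_g² (only one arrangement possible), giving 2 unpaired electrons.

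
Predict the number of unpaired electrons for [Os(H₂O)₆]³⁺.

Summing ligand charges against the +3 overall charge gives an oxidation state of +3 for osmium.
Osmium is a group-8 element; Os(III) is therefore d⁵.
The spin state decides the count: a 5d ion has a large Δₒ and is invariably low-spin.
An octahedral low-spin d⁵ ion is t₂g⁵e_g⁰, giving 1 unpaired electron.

1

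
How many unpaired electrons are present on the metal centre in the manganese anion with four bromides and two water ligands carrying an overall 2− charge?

Summing ligand charges against the −2 overall charge gives an oxidation state of +2 for manganese.
Mn sits in group 7, so the d-electron count is 7 − 2 = 5.
The spin state decides the count: Bromide is a weak-field ligand for a first-row metal, so the complex is high-spin.
An octahedral high-spin d⁵ ion is t₂g³e_g², giving 5 unpaired electrons.

5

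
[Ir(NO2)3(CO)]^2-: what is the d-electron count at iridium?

d8

Summing ligand charges against the −2 overall charge gives an oxidation state of +1 for iridium.
Group 9 minus oxidation state 1 gives a d⁸ configuration.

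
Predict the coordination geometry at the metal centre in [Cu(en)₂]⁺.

tetrahedral

Summing ligand charges against the +1 overall charge gives an oxidation state of +1 for copper.
Copper is a group-11 element; Cu(I) is therefore d¹⁰.
Counting donor atoms: 2×ethylenediamine (bidentate) → 4 donors. Coordination number = 4.
A d¹⁰ ion has no crystal-field stabilisation preference between square planar and tetrahedral, so four ligands adopt the sterically favoured tetrahedral geometry.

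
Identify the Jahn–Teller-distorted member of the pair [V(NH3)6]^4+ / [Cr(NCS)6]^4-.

[Cr(NCS)6]^4-

[V(NH3)6]^4+: Ammonia is neutral; balancing the +4 overall charge requires V(IV). Group 5 minus oxidation state 4 gives a d¹ configuration. The d¹ configuration leaves the e_g set evenly filled (or empty) — no strong Jahn–Teller driving force.
[Cr(NCS)6]^4-: Ligand charges: each isothiocyanate is −1. With an overall charge of −4 the chromium centre must be in the +2 oxidation state. Group 6 minus oxidation state 2 gives a d⁴ configuration. Isothiocyanate is a weak-field ligand for a first-row metal, so the complex is high-spin. The t₂g³e_g¹ (high-spin) configuration has an unevenly filled e_g set; the Jahn–Teller theorem predicts a tetragonal distortion (typically axial elongation) to lift the degeneracy.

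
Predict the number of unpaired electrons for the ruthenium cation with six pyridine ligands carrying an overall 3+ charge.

1

Summing ligand charges against the +3 overall charge gives an oxidation state of +3 for ruthenium.
Ru sits in group 8, so the d-electron count is 8 − 3 = 5.
The spin state decides the count: a 4d ion has a large Δₒ and is invariably low-spin.
An octahedral low-spin d⁵ ion is t₂g⁵e_g⁰, giving 1 unpaired electron.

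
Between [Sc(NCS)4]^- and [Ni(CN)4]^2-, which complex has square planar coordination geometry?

[Ni(CN)4]^2-

For [Sc(NCS)4]^-: Each isothiocyanate is −1; balancing the −1 overall charge requires Sc(III). Sc sits in group 3, so the d-electron count is 3 − 3 = 0. A d⁰ ion has no crystal-field stabilisation preference between square planar and tetrahedral, so four ligands adopt the sterically favoured tetrahedral geometry. → tetrahedral.
For [Ni(CN)4]^2-: Each cyanide is −1; balancing the −2 overall charge requires Ni(II). Ni sits in group 10, so the d-electron count is 10 − 2 = 8. Cyanide is a strong-field ligand (high in the spectrochemical series). A 3d d⁸ ion with strong-field ligands gains enough CFSE to favour square planar over tetrahedral. → square planar.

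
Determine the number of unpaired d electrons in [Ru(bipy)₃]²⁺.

Summing ligand charges against the +2 overall charge gives an oxidation state of +2 for ruthenium.
Ruthenium is a group-8 element; Ru(II) is therefore d⁶.
Counting donor atoms: 3×2,2′-bipyridine (bidentate) → 6 donors. Coordination number = 6.
The spin state decides the count: a 4d ion has a large Δₒ and is invariably low-spin.
An octahedral low-spin d⁶ ion is t₂g⁶e_g⁰, giving 0 unpaired electrons.

0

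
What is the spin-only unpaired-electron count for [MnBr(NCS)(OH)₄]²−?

Summing ligand charges against the −2 overall charge gives an oxidation state of +4 for manganese.
Group 7 minus oxidation state 4 gives a d³ configuration.
In an octahedral field the d³ configuration is t₂g³e_g⁰ (only one arrangement possible), giving 3 unpaired electrons.

3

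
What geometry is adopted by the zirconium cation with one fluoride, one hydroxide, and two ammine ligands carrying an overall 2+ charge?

Summing ligand charges against the +2 overall charge gives an oxidation state of +4 for zirconium.
Zr sits in group 4, so the d-electron count is 4 − 4 = 0.
Coordination number: 4.
A d⁰ ion has no crystal-field stabilisation preference between square planar and tetrahedral, so four ligands adopt the sterically favoured tetrahedral geometry.

tetrahedral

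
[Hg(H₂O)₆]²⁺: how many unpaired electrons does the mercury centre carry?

0 unpaired electrons

Summing ligand charges against the +2 overall charge gives an oxidation state of +2 for mercury.
Mercury is a group-12 element; Hg(II) is therefore d¹⁰.
In an octahedral field the d¹⁰ configuration is t₂g⁶e_g⁴, giving 0 unpaired electrons.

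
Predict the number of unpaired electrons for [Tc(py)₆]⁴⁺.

Ligand charges: pyridine is neutral. With an overall charge of +4 the technetium centre must be in the +4 oxidation state.
Group 7 minus oxidation state 4 gives a d³ configuration.
In an octahedral field the d³ configuration is t₂g³e_g⁰ (only one arrangement possible), giving 3 unpaired electrons.

3 unpaired electrons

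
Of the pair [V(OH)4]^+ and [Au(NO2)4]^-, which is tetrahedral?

For [V(OH)4]^+: Ligand charges: each hydroxide is −1. With an overall charge of +1 the vanadium centre must be in the +5 oxidation state. Vanadium is a group-5 element; V(V) is therefore d⁰. A d⁰ ion has no crystal-field stabilisation preference between square planar and tetrahedral, so four ligands adopt the sterically favoured tetrahedral geometry. → tetrahedral.
For [Au(NO2)4]^-: Each nitro (N-bound nitrite) is −1; balancing the −1 overall charge requires Au(III). Gold is a group-11 element; Au(III) is therefore d⁸. A 5d d⁸ ion has a large crystal-field splitting; square planar leaves the high-energy d_{x²−y²} orbital empty and maximises CFSE. → square planar.

[V(OH)4]^+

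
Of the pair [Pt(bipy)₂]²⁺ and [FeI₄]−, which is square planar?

[Pt(bipy)₂]²⁺

For [Pt(bipy)₂]²⁺: Ligand charges: 2,2′-bipyridine is neutral. With an overall charge of +2 the platinum centre must be in the +2 oxidation state. Group 10 minus oxidation state 2 gives a d⁸ configuration. A 5d d⁸ ion has a large crystal-field splitting; square planar leaves the high-energy d_{x²−y²} orbital empty and maximises CFSE. → square planar.
For [FeI₄]−: Each iodide is −1; balancing the −1 overall charge requires Fe(III). Iron is a group-8 element; Fe(III) is therefore d⁵. A high-spin d⁵ ion has zero CFSE in either geometry, so four ligands adopt the sterically favoured tetrahedral geometry. → tetrahedral.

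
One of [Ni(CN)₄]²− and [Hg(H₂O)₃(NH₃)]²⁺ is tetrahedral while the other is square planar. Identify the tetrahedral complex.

For [Ni(CN)₄]²−: Summing ligand charges against the −2 overall charge gives an oxidation state of +2 for nickel. Nickel is a group-10 element; Ni(II) is therefore d⁸. Cyanide is a strong-field ligand (high in the spectrochemical series). A 3d d⁸ ion with strong-field ligands gains enough CFSE to favour square planar over tetrahedral. → square planar.
For [Hg(H₂O)₃(NH₃)]²⁺: Water is neutral; ammonia is neutral; balancing the +2 overall charge requires Hg(II). Mercury is a group-12 element; Hg(II) is therefore d¹⁰. A d¹⁰ ion has no crystal-field stabilisation preference between square planar and tetrahedral, so four ligands adopt the sterically favoured tetrahedral geometry. → tetrahedral.

[Hg(H₂O)₃(NH₃)]²⁺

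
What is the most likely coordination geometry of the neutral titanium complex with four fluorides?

tetrahedral

Ligand charges: each fluoride is −1. With an overall charge of 0 the titanium centre must be in the +4 oxidation state.
Titanium is a group-4 element; Ti(IV) is therefore d⁰.
With 4 monodentate ligands the coordination number is 4.
A d⁰ ion has no crystal-field stabilisation preference between square planar and tetrahedral, so four ligands adopt the sterically favoured tetrahedral geometry.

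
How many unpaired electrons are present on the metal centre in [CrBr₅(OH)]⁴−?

4

Summing ligand charges against the −4 overall charge gives an oxidation state of +2 for chromium.
Chromium is a group-6 element; Cr(II) is therefore d⁴.
The spin state decides the count: Bromide and hydroxide are weak-field ligands for a first-row metal, so the complex is high-spin.
An octahedral high-spin d⁴ ion is t₂g³e_g¹, giving 4 unpaired electrons.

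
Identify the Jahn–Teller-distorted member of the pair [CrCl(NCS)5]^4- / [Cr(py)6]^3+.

[CrCl(NCS)5]^4-

[CrCl(NCS)5]^4-: Each chloride is −1; each isothiocyanate is −1; balancing the −4 overall charge requires Cr(II). Group 6 minus oxidation state 2 gives a d⁴ configuration. Chloride and isothiocyanate are weak-field ligands for a first-row metal, so the complex is high-spin. The t₂g³e_g¹ (high-spin) configuration has an unevenly filled e_g set; the Jahn–Teller theorem predicts a tetragonal distortion (typically axial elongation) to lift the degeneracy.
[Cr(py)6]^3+: Pyridine is neutral; balancing the +3 overall charge requires Cr(III). Group 6 minus oxidation state 3 gives a d³ configuration. The d³ configuration leaves the e_g set evenly filled (or empty) — no strong Jahn–Teller driving force.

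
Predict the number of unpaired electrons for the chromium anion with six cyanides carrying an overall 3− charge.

Ligand charges: each cyanide is −1. With an overall charge of −3 the chromium centre must be in the +3 oxidation state.
Group 6 minus oxidation state 3 gives a d³ configuration.
In an octahedral field the d³ configuration is t₂g³e_g⁰ (only one arrangement possible), giving 3 unpaired electrons.

3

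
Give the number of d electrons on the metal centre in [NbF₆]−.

d⁰

Each fluoride is −1; balancing the −1 overall charge requires Nb(V).
Group 5 minus oxidation state 5 gives a d⁰ configuration.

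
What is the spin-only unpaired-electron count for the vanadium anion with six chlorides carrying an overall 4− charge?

Ligand charges: each chloride is −1. With an overall charge of −4 the vanadium centre must be in the +2 oxidation state.
Vanadium is a group-5 element; V(II) is therefore d³.
In an octahedral field the d³ configuration is t₂g³e_g⁰ (only one arrangement possible), giving 3 unpaired electrons.

3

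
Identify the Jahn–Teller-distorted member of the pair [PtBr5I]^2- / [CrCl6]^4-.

[PtBr5I]^2-: Ligand charges: each bromide is −1; each iodide is −1. With an overall charge of −2 the platinum centre must be in the +4 oxidation state. Pt sits in group 10, so the d-electron count is 10 − 4 = 6. A 5d ion has a large Δₒ and is invariably low-spin. The d⁶ configuration leaves the e_g set evenly filled (or empty) — no strong Jahn–Teller driving force.
[CrCl6]^4-: Summing ligand charges against the −4 overall charge gives an oxidation state of +2 for chromium. Chromium is a group-6 element; Cr(II) is therefore d⁴. Chloride is a weak-field ligand for a first-row metal, so the complex is high-spin. The t₂g³e_g¹ (high-spin) configuration has an unevenly filled e_g set; the Jahn–Teller theorem predicts a tetragonal distortion (typically axial elongation) to lift the degeneracy.

[CrCl6]^4-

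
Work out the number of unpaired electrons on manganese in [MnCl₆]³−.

Summing ligand charges against the −3 overall charge gives an oxidation state of +3 for manganese.
Group 7 minus oxidation state 3 gives a d⁴ configuration.
The spin state decides the count: Chloride is a weak-field ligand for a first-row metal, so the complex is high-spin.
An octahedral high-spin d⁴ ion is t₂g³e_g¹, giving 4 unpaired electrons.

4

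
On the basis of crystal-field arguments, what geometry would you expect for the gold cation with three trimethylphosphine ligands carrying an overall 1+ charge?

Ligand charges: trimethylphosphine is neutral. With an overall charge of +1 the gold centre must be in the +1 oxidation state.
Au sits in group 11, so the d-electron count is 11 − 1 = 10.
Coordination number: 3.
Three ligands around a d¹⁰ centre minimise repulsion in a trigonal-planar arrangement.

trigonal planar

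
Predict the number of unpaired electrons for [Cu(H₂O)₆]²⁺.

1 unpaired electron

Water is neutral; balancing the +2 overall charge requires Cu(II).
Group 11 minus oxidation state 2 gives a d⁹ configuration.
In an octahedral field the d⁹ configuration is t₂g⁶e_g³ (only one arrangement possible), giving 1 unpaired electron.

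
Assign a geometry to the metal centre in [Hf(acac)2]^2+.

Ligand charges: each acetylacetonate is −1. With an overall charge of +2 the hafnium centre must be in the +4 oxidation state.
Group 4 minus oxidation state 4 gives a d⁰ configuration.
Counting donor atoms: 2×acetylacetonate (bidentate) → 4 donors. Coordination number = 4.
A d⁰ ion has no crystal-field stabilisation preference between square planar and tetrahedral, so four ligands adopt the sterically favoured tetrahedral geometry.

tetrahedral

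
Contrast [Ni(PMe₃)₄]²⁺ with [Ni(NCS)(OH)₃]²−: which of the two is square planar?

For [Ni(PMe₃)₄]²⁺: Ligand charges: trimethylphosphine is neutral. With an overall charge of +2 the nickel centre must be in the +2 oxidation state. Nickel is a group-10 element; Ni(II) is therefore d⁸. Trimethylphosphine is a strong-field ligand (high in the spectrochemical series). A 3d d⁸ ion with strong-field ligands gains enough CFSE to favour square planar over tetrahedral. → square planar.
For [Ni(NCS)(OH)₃]²−: Summing ligand charges against the −2 overall charge gives an oxidation state of +2 for nickel. Nickel is a group-10 element; Ni(II) is therefore d⁸. Hydroxide and isothiocyanate are weak-field ligands. With weak-field ligands the CFSE gain from square planar is small, so a 3d d⁸ ion takes the sterically preferred tetrahedral geometry. → tetrahedral.

[Ni(PMe₃)₄]²⁺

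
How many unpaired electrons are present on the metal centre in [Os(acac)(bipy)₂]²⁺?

1 unpaired electron

Ligand charges: each acetylacetonate is −1; 2,2′-bipyridine is neutral. With an overall charge of +2 the osmium centre must be in the +3 oxidation state.
Osmium is a group-8 element; Os(III) is therefore d⁵.
Counting donor atoms: 1×acetylacetonate (bidentate) → 2 donors; 2×2,2′-bipyridine (bidentate) → 4 donors. Coordination number = 6.
The spin state decides the count: a 5d ion has a large Δₒ and is invariably low-spin.
An octahedral low-spin d⁵ ion is t₂g⁵e_g⁰, giving 1 unpaired electron.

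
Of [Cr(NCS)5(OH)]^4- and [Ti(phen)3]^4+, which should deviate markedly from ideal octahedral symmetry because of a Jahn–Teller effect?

[Cr(NCS)5(OH)]^4-

[Cr(NCS)5(OH)]^4-: Each isothiocyanate is −1; each hydroxide is −1; balancing the −4 overall charge requires Cr(II). Chromium is a group-6 element; Cr(II) is therefore d⁴. Hydroxide and isothiocyanate are weak-field ligands for a first-row metal, so the complex is high-spin. The t₂g³e_g¹ (high-spin) configuration has an unevenly filled e_g set; the Jahn–Teller theorem predicts a tetragonal distortion (typically axial elongation) to lift the degeneracy.
[Ti(phen)3]^4+: Ligand charges: 1,10-phenanthroline is neutral. With an overall charge of +4 the titanium centre must be in the +4 oxidation state. Titanium is a group-4 element; Ti(IV) is therefore d⁰. The d⁰ configuration leaves the e_g set evenly filled (or empty) — no strong Jahn–Teller driving force.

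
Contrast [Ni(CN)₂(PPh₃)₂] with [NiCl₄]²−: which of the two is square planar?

For [Ni(CN)₂(PPh₃)₂]: Ligand charges: each cyanide is −1; triphenylphosphine is neutral. With an overall charge of 0 the nickel centre must be in the +2 oxidation state. Nickel is a group-10 element; Ni(II) is therefore d⁸. Cyanide and triphenylphosphine are strong-field ligands (high in the spectrochemical series). A 3d d⁸ ion with strong-field ligands gains enough CFSE to favour square planar over tetrahedral. → square planar.
For [NiCl₄]²−: Ligand charges: each chloride is −1. With an overall charge of −2 the nickel centre must be in the +2 oxidation state. Nickel is a group-10 element; Ni(II) is therefore d⁸. Chloride is a weak-field ligand. With weak-field ligands the CFSE gain from square planar is small, so a 3d d⁸ ion takes the sterically preferred tetrahedral geometry. → tetrahedral.

[Ni(CN)₂(PPh₃)₂]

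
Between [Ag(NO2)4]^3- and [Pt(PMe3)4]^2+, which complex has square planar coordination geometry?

For [Ag(NO2)4]^3-: Each nitro (N-bound nitrite) is −1; balancing the −3 overall charge requires Ag(I). Ag sits in group 11, so the d-electron count is 11 − 1 = 10. A d¹⁰ ion has no crystal-field stabilisation preference between square planar and tetrahedral, so four ligands adopt the sterically favoured tetrahedral geometry. → tetrahedral.
For [Pt(PMe3)4]^2+: Summing ligand charges against the +2 overall charge gives an oxidation state of +2 for platinum. Platinum is a group-10 element; Pt(II) is therefore d⁸. A 5d d⁸ ion has a large crystal-field splitting; square planar leaves the high-energy d_{x²−y²} orbital empty and maximises CFSE. → square planar.

[Pt(PMe3)4]^2+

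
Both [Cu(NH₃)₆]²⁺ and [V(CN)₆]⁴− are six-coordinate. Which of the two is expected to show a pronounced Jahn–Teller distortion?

[Cu(NH₃)₆]²⁺

[Cu(NH₃)₆]²⁺: Ligand charges: ammonia is neutral. With an overall charge of +2 the copper centre must be in the +2 oxidation state. Cu sits in group 11, so the d-electron count is 11 − 2 = 9. The t₂g⁶e_g³ configuration has an unevenly filled e_g set; the Jahn–Teller theorem predicts a tetragonal distortion (typically axial elongation) to lift the degeneracy.
[V(CN)₆]⁴−: Summing ligand charges against the −4 overall charge gives an oxidation state of +2 for vanadium. Vanadium is a group-5 element; V(II) is therefore d³. The d³ configuration leaves the e_g set evenly filled (or empty) — no strong Jahn–Teller driving force.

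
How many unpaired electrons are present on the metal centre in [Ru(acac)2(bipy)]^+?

Ligand charges: each acetylacetonate is −1; 2,2′-bipyridine is neutral. With an overall charge of +1 the ruthenium centre must be in the +3 oxidation state.
Ru sits in group 8, so the d-electron count is 8 − 3 = 5.
Counting donor atoms: 2×acetylacetonate (bidentate) → 4 donors; 1×2,2′-bipyridine (bidentate) → 2 donors. Coordination number = 6.
The spin state decides the count: a 4d ion has a large Δₒ and is invariably low-spin.
An octahedral low-spin d⁵ ion is t₂g⁵e_g⁰, giving 1 unpaired electron.

1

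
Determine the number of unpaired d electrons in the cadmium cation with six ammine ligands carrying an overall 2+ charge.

0 unpaired electrons

Ligand charges: ammonia is neutral. With an overall charge of +2 the cadmium centre must be in the +2 oxidation state.
Cadmium is a group-12 element; Cd(II) is therefore d¹⁰.
In an octahedral field the d¹⁰ configuration is t₂g⁶e_g⁴, giving 0 unpaired electrons.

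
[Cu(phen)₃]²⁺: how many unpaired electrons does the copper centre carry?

1,10-phenanthroline is neutral; balancing the +2 overall charge requires Cu(II).
Cu sits in group 11, so the d-electron count is 11 − 2 = 9.
Counting donor atoms: 3×1,10-phenanthroline (bidentate) → 6 donors. Coordination number = 6.
In an octahedral field the d⁹ configuration is t₂g⁶e_g³ (only one arrangement possible), giving 1 unpaired electron.

1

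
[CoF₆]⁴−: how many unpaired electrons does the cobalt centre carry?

Ligand charges: each fluoride is −1. With an overall charge of −4 the cobalt centre must be in the +2 oxidation state.
Group 9 minus oxidation state 2 gives a d⁷ configuration.
The spin state decides the count: Fluoride is a weak-field ligand for a first-row metal, so the complex is high-spin.
An octahedral high-spin d⁷ ion is t₂g⁵e_g², giving 3 unpaired electrons.

3 unpaired electrons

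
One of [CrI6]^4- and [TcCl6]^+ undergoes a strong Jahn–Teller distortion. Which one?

[CrI6]^4-: Ligand charges: each iodide is −1. With an overall charge of −4 the chromium centre must be in the +2 oxidation state. Cr sits in group 6, so the d-electron count is 6 − 2 = 4. Iodide is a weak-field ligand for a first-row metal, so the complex is high-spin. The t₂g³e_g¹ (high-spin) configuration has an unevenly filled e_g set; the Jahn–Teller theorem predicts a tetragonal distortion (typically axial elongation) to lift the degeneracy.
[TcCl6]^+: Summing ligand charges against the +1 overall charge gives an oxidation state of +7 for technetium. Group 7 minus oxidation state 7 gives a d⁰ configuration. The d⁰ configuration leaves the e_g set evenly filled (or empty) — no strong Jahn–Teller driving force.

[CrI6]^4-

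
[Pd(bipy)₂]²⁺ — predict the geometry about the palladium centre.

square planar

Ligand charges: 2,2′-bipyridine is neutral. With an overall charge of +2 the palladium centre must be in the +2 oxidation state.
Group 10 minus oxidation state 2 gives a d⁸ configuration.
Counting donor atoms: 2×2,2′-bipyridine (bidentate) → 4 donors. Coordination number = 4.
A 4d d⁸ ion has a large crystal-field splitting; square planar leaves the high-energy d_{x²−y²} orbital empty and maximises CFSE.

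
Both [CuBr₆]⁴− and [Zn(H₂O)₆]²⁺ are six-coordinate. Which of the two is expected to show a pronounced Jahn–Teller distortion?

[CuBr₆]⁴−: Summing ligand charges against the −4 overall charge gives an oxidation state of +2 for copper. Cu sits in group 11, so the d-electron count is 11 − 2 = 9. The t₂g⁶e_g³ configuration has an unevenly filled e_g set; the Jahn–Teller theorem predicts a tetragonal distortion (typically axial elongation) to lift the degeneracy.
[Zn(H₂O)₆]²⁺: Water is neutral; balancing the +2 overall charge requires Zn(II). Zinc is a group-12 element; Zn(II) is therefore d¹⁰. The d¹⁰ configuration leaves the e_g set evenly filled (or empty) — no strong Jahn–Teller driving force.

[CuBr₆]⁴−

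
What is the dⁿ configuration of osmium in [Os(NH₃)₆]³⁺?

d5

Summing ligand charges against the +3 overall charge gives an oxidation state of +3 for osmium.
Osmium is a group-8 element; Os(III) is therefore d⁵.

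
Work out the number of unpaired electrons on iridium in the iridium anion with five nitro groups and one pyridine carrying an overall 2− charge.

Each nitro (N-bound nitrite) is −1; pyridine is neutral; balancing the −2 overall charge requires Ir(III).
Ir sits in group 9, so the d-electron count is 9 − 3 = 6.
The spin state decides the count: a 5d ion has a large Δₒ and is invariably low-spin.
An octahedral low-spin d⁶ ion is t₂g⁶e_g⁰, giving 0 unpaired electrons.

0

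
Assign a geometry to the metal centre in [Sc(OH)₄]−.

tetrahedral

Summing ligand charges against the −1 overall charge gives an oxidation state of +3 for scandium.
Scandium is a group-3 element; Sc(III) is therefore d⁰.
With 4 monodentate ligands the coordination number is 4.
A d⁰ ion has no crystal-field stabilisation preference between square planar and tetrahedral, so four ligands adopt the sterically favoured tetrahedral geometry.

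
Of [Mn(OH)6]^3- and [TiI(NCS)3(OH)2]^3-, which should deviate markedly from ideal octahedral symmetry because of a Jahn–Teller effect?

[Mn(OH)6]^3-

[Mn(OH)6]^3-: Ligand charges: each hydroxide is −1. With an overall charge of −3 the manganese centre must be in the +3 oxidation state. Mn sits in group 7, so the d-electron count is 7 − 3 = 4. Hydroxide is a weak-field ligand for a first-row metal, so the complex is high-spin. The t₂g³e_g¹ (high-spin) configuration has an unevenly filled e_g set; the Jahn–Teller theorem predicts a tetragonal distortion (typically axial elongation) to lift the degeneracy.
[TiI(NCS)3(OH)2]^3-: Each iodide is −1; each isothiocyanate is −1; each hydroxide is −1; balancing the −3 overall charge requires Ti(III). Ti sits in group 4, so the d-electron count is 4 − 3 = 1. The d¹ configuration leaves the e_g set evenly filled (or empty) — no strong Jahn–Teller driving force.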